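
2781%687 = 33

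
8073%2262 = 1287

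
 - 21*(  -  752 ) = 15792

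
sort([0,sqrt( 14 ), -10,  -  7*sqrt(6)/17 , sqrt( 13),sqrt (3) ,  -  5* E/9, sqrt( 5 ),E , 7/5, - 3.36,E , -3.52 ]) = [ - 10, - 3.52,-3.36, - 5 * E/9,  -  7*sqrt( 6 )/17,  0,7/5, sqrt(3), sqrt(5 ), E,E , sqrt( 13 ), sqrt( 14) ] 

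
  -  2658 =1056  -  3714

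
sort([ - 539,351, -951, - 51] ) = [ - 951 ,  -  539,-51,351]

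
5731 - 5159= 572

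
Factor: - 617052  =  -2^2*3^1*51421^1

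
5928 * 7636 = 45266208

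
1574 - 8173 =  - 6599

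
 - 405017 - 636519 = -1041536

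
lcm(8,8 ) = 8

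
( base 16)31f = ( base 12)567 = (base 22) 1e7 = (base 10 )799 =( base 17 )2D0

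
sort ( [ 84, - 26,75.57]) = [-26,75.57,84 ] 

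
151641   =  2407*63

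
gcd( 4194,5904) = 18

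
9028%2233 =96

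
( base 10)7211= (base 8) 16053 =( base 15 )220b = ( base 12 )420B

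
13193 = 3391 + 9802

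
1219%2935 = 1219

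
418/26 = 16 + 1/13  =  16.08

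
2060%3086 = 2060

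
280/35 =8 =8.00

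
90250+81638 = 171888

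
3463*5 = 17315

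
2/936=1/468 = 0.00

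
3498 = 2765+733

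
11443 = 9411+2032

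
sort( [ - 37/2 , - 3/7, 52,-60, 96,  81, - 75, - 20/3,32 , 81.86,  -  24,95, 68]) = [ - 75, - 60,-24, -37/2,-20/3, - 3/7, 32,52,68,81,81.86,95, 96]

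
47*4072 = 191384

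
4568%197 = 37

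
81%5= 1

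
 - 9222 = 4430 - 13652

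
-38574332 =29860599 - 68434931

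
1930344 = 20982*92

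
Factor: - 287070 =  - 2^1*3^1 * 5^1 * 7^1*1367^1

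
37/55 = 37/55  =  0.67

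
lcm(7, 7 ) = 7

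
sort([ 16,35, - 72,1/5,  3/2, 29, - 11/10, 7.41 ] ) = [ - 72, - 11/10,  1/5, 3/2,7.41, 16, 29, 35 ]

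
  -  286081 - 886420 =-1172501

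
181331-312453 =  - 131122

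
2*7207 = 14414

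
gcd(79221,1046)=1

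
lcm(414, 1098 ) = 25254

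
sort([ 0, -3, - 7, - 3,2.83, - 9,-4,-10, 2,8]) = [- 10 , - 9,-7, - 4, - 3, - 3,  0, 2,  2.83, 8]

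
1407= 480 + 927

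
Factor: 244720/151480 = 2^1*19^1 * 23^1*541^( - 1) = 874/541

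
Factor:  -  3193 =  - 31^1*103^1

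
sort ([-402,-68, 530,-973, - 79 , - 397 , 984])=[ - 973,-402, - 397, - 79, - 68, 530,984]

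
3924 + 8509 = 12433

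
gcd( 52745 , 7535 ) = 7535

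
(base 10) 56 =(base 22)2C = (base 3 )2002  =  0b111000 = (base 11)51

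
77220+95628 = 172848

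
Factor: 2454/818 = 3^1 = 3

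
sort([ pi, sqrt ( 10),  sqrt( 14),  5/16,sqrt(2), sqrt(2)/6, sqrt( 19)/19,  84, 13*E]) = [ sqrt (19)/19, sqrt( 2)/6, 5/16, sqrt( 2), pi,sqrt( 10), sqrt(14), 13*E,  84 ] 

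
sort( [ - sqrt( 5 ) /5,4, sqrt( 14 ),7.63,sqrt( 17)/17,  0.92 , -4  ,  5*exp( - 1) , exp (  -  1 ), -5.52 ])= [ - 5.52, - 4, - sqrt( 5)/5,  sqrt(17 ) /17, exp( - 1),  0.92,5*exp( - 1 ), sqrt(14 ),4, 7.63 ] 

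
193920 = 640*303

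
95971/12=7997 + 7/12 =7997.58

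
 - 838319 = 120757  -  959076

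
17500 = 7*2500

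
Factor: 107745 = 3^1*5^1*11^1*653^1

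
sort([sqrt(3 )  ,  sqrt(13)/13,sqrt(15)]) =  [ sqrt( 13 )/13,sqrt (3), sqrt(15) ] 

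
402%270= 132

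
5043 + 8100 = 13143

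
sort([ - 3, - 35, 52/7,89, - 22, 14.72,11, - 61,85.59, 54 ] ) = [ - 61, - 35, - 22,-3,52/7, 11, 14.72,  54,  85.59,89]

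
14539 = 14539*1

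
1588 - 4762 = - 3174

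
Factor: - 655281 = -3^2 * 11^1*6619^1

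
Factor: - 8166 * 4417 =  - 36069222 = - 2^1 * 3^1*7^1*631^1*1361^1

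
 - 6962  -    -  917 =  - 6045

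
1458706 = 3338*437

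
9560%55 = 45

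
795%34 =13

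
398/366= 199/183 = 1.09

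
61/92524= 61/92524 =0.00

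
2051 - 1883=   168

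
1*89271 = 89271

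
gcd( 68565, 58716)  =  21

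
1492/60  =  24 + 13/15=24.87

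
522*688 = 359136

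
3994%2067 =1927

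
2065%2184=2065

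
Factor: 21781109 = 7^1*83^1*37489^1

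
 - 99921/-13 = 99921/13 = 7686.23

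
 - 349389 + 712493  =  363104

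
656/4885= 656/4885 =0.13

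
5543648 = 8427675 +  - 2884027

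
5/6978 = 5/6978 = 0.00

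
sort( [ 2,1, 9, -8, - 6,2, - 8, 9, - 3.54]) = [ - 8,-8, - 6, - 3.54, 1, 2, 2, 9,  9]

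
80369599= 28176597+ 52193002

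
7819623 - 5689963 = 2129660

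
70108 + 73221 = 143329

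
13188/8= 3297/2= 1648.50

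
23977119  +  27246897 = 51224016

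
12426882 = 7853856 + 4573026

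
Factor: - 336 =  - 2^4* 3^1 * 7^1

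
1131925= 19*59575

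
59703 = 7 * 8529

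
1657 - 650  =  1007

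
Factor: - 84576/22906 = - 2^4*3^1*13^ ( - 1 ) = - 48/13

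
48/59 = 48/59  =  0.81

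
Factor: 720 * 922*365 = 2^5 * 3^2*5^2*73^1 *461^1 =242301600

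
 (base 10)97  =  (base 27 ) 3g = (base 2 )1100001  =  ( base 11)89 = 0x61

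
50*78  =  3900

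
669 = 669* 1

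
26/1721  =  26/1721 =0.02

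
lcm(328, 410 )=1640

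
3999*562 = 2247438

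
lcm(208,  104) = 208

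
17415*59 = 1027485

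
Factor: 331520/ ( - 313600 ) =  - 5^(-1) * 7^( - 1)*37^1= - 37/35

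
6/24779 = 6/24779  =  0.00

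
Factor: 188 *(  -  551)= - 103588=-  2^2 * 19^1*29^1*47^1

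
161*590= 94990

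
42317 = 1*42317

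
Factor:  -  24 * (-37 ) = 2^3*  3^1*37^1 = 888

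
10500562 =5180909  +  5319653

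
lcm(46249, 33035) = 231245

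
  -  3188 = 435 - 3623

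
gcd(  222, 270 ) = 6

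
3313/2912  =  1 + 401/2912 = 1.14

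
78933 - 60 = 78873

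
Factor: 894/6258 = 1/7 = 7^( - 1)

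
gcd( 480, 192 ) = 96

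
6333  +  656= 6989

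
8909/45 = 197  +  44/45 = 197.98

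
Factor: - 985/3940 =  - 2^( - 2) = - 1/4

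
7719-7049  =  670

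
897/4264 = 69/328  =  0.21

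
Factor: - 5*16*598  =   - 2^5*5^1 * 13^1*23^1 = - 47840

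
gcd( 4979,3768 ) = 1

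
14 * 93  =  1302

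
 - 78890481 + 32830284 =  - 46060197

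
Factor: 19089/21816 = 7/8 = 2^( - 3)*7^1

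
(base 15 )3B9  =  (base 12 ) 5A9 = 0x351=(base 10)849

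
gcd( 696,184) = 8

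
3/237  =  1/79 = 0.01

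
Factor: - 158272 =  - 2^6*2473^1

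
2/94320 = 1/47160 = 0.00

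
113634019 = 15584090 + 98049929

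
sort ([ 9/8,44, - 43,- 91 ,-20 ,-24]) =[ - 91, - 43, - 24, - 20, 9/8  ,  44]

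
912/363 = 304/121 = 2.51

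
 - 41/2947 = - 41/2947 = - 0.01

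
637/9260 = 637/9260 = 0.07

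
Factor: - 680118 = -2^1*3^1*263^1 * 431^1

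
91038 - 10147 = 80891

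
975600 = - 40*( - 24390)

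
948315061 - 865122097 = 83192964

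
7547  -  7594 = - 47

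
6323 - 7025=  - 702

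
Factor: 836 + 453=1289  =  1289^1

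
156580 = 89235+67345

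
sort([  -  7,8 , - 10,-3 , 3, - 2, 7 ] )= [ - 10, - 7,-3, - 2,3, 7,8]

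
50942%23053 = 4836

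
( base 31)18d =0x4c6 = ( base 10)1222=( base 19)376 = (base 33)141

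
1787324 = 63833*28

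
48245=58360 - 10115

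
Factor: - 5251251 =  - 3^1*461^1*3797^1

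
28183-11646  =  16537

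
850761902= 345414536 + 505347366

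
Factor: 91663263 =3^2*10184807^1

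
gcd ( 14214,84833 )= 1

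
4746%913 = 181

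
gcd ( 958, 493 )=1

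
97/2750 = 97/2750= 0.04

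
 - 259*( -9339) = 2418801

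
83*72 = 5976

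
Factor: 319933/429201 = 691/927 = 3^( - 2) *103^( - 1)  *691^1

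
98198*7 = 687386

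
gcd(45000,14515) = 5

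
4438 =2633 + 1805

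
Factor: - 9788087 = -23^2*18503^1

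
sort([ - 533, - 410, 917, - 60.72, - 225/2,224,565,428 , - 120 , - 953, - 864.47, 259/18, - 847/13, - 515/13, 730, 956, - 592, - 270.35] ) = [ - 953, - 864.47, - 592, - 533, - 410, - 270.35, - 120,-225/2, - 847/13, - 60.72,-515/13  ,  259/18, 224, 428, 565,730, 917, 956]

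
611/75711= 611/75711 = 0.01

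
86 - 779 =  -693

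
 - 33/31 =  - 2+29/31 = - 1.06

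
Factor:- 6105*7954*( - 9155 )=444559201350 = 2^1 * 3^1*5^2 *11^1*  37^1*41^1* 97^1*1831^1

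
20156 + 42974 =63130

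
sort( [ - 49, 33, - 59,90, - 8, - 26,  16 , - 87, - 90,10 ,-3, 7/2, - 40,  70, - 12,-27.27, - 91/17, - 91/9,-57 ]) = [ - 90,-87, - 59, - 57,-49, - 40, - 27.27,- 26, - 12, - 91/9, - 8, - 91/17, - 3, 7/2,10, 16,33,70,90] 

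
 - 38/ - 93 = 38/93=0.41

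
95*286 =27170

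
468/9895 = 468/9895 = 0.05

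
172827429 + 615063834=787891263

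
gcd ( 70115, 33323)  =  1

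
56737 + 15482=72219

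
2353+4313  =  6666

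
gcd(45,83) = 1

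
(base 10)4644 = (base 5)122034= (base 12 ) 2830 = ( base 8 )11044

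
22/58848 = 11/29424=0.00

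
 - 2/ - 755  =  2/755 =0.00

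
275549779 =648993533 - 373443754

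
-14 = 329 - 343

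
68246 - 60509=7737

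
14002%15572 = 14002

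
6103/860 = 7+83/860 = 7.10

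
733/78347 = 733/78347 = 0.01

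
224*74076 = 16593024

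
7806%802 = 588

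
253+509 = 762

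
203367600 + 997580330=1200947930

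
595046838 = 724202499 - 129155661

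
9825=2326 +7499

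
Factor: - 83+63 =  - 2^2 *5^1 = - 20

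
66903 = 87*769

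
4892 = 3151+1741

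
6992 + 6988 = 13980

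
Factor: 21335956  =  2^2*2003^1*2663^1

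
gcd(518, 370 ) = 74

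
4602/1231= 4602/1231 = 3.74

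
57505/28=2053 + 3/4  =  2053.75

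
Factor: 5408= 2^5*13^2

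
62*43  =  2666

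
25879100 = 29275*884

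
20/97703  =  20/97703 = 0.00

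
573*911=522003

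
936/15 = 62 + 2/5 = 62.40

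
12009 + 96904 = 108913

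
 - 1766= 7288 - 9054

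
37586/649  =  57 + 593/649 = 57.91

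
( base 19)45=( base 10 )81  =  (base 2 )1010001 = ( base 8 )121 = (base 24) 39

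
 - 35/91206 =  - 1  +  91171/91206 = - 0.00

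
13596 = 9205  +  4391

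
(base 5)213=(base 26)26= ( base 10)58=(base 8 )72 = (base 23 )2c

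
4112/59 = 69+ 41/59=   69.69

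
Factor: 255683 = 19^1*13457^1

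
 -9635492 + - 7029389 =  - 16664881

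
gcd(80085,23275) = 95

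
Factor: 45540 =2^2*3^2 * 5^1*11^1*23^1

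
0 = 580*0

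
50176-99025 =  - 48849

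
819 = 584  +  235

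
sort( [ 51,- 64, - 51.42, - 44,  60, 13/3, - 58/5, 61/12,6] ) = [  -  64, - 51.42, - 44, - 58/5, 13/3, 61/12,6, 51, 60] 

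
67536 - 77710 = - 10174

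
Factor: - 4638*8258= - 2^2 *3^1 * 773^1 * 4129^1 = - 38300604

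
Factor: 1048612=2^2 * 262153^1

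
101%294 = 101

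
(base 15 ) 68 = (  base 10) 98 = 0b1100010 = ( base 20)4I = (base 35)2S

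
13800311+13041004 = 26841315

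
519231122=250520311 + 268710811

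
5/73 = 5/73= 0.07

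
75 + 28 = 103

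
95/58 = 1 + 37/58 = 1.64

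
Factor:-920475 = -3^2 * 5^2 * 4091^1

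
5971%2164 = 1643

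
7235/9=803 + 8/9 = 803.89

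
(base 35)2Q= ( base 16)60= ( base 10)96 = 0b1100000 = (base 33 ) 2u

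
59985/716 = 83 + 557/716 =83.78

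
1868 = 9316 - 7448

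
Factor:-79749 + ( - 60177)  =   - 139926 = - 2^1*3^1*23321^1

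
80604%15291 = 4149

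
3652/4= 913 = 913.00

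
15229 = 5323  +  9906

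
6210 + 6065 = 12275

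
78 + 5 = 83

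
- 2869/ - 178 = 2869/178 = 16.12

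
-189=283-472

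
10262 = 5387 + 4875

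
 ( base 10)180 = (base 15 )C0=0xB4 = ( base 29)66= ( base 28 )6C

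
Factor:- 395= - 5^1* 79^1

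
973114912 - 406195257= 566919655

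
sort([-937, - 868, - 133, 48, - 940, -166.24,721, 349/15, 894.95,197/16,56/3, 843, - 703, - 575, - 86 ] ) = [ - 940,-937,-868, - 703, - 575,-166.24, - 133 ,  -  86, 197/16,  56/3,349/15,  48, 721,843, 894.95 ] 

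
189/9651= 63/3217 = 0.02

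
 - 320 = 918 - 1238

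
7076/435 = 16 + 4/15 = 16.27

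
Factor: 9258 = 2^1*3^1*1543^1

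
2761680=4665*592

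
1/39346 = 1/39346 = 0.00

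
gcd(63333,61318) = 31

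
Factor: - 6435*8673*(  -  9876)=2^2*3^4*5^1*7^2*11^1*13^1*59^1*823^1 = 551187016380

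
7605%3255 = 1095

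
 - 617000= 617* ( - 1000 ) 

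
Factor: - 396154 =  - 2^1*11^2 * 1637^1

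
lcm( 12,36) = 36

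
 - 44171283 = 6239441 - 50410724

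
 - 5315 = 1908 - 7223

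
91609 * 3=274827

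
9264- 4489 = 4775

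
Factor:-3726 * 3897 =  - 14520222 = - 2^1*3^6*23^1*433^1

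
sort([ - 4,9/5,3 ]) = [- 4, 9/5,  3]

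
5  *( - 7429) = -37145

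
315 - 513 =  - 198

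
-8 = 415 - 423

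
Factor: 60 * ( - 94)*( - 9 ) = 2^3*3^3*5^1*47^1 = 50760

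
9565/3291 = 9565/3291 = 2.91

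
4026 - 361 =3665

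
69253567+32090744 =101344311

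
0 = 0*39495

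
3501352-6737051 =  - 3235699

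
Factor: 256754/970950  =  3^( - 1)  *  5^( - 2)*6473^(-1 ) * 128377^1= 128377/485475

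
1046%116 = 2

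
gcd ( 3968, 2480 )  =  496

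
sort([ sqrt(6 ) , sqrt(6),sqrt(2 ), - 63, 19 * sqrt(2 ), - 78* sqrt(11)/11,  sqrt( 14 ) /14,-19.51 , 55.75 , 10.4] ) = [ - 63, - 78*sqrt( 11 ) /11, - 19.51,sqrt (14 ) /14 , sqrt( 2) , sqrt(6 ),sqrt(6),10.4,19*sqrt(2 ),  55.75 ]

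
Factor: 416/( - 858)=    - 2^4 *3^ ( - 1)*11^ ( - 1)=-16/33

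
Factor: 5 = 5^1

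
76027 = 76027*1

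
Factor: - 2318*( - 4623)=2^1 * 3^1*19^1*23^1 * 61^1*67^1 = 10716114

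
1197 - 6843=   -  5646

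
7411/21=352 + 19/21 = 352.90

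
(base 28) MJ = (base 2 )1001111011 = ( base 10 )635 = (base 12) 44b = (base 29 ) lq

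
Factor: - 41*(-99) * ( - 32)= - 129888 =- 2^5*3^2* 11^1*41^1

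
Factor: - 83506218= - 2^1*3^1*13917703^1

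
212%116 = 96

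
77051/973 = 79 +184/973 = 79.19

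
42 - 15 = 27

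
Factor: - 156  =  -2^2*3^1*13^1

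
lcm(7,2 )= 14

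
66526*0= 0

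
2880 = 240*12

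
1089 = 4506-3417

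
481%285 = 196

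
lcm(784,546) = 30576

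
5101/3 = 1700  +  1/3 = 1700.33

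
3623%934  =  821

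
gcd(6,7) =1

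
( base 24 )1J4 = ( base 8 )2014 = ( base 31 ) 12D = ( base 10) 1036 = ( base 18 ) 33a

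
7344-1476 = 5868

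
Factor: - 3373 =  - 3373^1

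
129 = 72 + 57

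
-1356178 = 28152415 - 29508593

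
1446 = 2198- 752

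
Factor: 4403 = 7^1*17^1*37^1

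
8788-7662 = 1126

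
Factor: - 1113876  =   - 2^2*3^2*30941^1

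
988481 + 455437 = 1443918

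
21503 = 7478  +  14025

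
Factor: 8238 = 2^1 * 3^1 * 1373^1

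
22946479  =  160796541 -137850062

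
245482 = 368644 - 123162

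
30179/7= 4311 + 2/7 = 4311.29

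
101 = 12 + 89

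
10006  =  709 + 9297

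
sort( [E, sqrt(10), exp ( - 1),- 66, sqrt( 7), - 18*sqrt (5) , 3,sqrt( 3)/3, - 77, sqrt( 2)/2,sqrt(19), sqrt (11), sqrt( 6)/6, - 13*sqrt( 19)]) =[ - 77, - 66, - 13 * sqrt(19), - 18*sqrt(5), exp( - 1), sqrt( 6)/6, sqrt( 3)/3 , sqrt(2)/2, sqrt( 7), E, 3,  sqrt( 10),sqrt( 11), sqrt( 19)]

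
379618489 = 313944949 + 65673540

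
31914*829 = 26456706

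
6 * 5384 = 32304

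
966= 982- 16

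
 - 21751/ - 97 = 224 + 23/97 = 224.24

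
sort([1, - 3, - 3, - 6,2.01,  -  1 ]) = [ - 6, - 3, - 3, - 1, 1, 2.01]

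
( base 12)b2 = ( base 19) 71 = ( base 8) 206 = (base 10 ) 134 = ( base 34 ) 3W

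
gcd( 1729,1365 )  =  91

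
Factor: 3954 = 2^1*3^1*659^1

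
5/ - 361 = -5/361= - 0.01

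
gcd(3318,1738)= 158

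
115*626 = 71990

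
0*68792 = 0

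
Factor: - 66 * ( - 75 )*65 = 321750 = 2^1*3^2*5^3*11^1*13^1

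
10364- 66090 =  - 55726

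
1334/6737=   1334/6737 = 0.20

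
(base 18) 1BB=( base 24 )m5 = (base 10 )533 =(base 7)1361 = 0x215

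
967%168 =127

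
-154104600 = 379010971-533115571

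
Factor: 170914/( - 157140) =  - 2^ ( - 1)*3^(  -  4)*5^( - 1)*881^1 = - 881/810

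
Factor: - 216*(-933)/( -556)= - 50382/139 = - 2^1 * 3^4*139^( - 1) * 311^1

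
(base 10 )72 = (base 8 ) 110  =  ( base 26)2K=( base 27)2I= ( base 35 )22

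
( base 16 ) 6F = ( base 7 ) 216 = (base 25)4B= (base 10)111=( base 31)3i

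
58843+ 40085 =98928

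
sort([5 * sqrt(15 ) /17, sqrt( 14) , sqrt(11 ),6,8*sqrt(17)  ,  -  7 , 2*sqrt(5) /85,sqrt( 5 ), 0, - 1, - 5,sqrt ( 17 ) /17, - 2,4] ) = [-7,-5, -2, - 1,0,2 *sqrt( 5)/85, sqrt( 17) /17, 5 * sqrt( 15)/17,sqrt(5), sqrt ( 11),sqrt(14), 4  ,  6,8*sqrt ( 17 ) ]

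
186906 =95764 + 91142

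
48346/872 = 24173/436 = 55.44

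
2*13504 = 27008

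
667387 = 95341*7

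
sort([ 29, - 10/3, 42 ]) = [ - 10/3, 29, 42]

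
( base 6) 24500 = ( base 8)7064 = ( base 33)3B6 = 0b111000110100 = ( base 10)3636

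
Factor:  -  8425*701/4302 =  - 2^( - 1 )*3^(  -  2)* 5^2* 239^( - 1 )*337^1*701^1  =  -  5905925/4302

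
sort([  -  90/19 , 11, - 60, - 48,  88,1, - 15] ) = [ - 60, - 48 , - 15, - 90/19,1, 11,  88] 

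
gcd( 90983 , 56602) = 1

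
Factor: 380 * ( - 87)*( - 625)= 20662500 = 2^2 * 3^1 * 5^5*19^1 *29^1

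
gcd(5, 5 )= 5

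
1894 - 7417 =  - 5523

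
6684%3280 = 124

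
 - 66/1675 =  - 66/1675 = - 0.04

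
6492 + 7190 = 13682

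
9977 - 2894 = 7083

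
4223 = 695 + 3528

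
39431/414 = 95 + 101/414 = 95.24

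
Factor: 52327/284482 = 71/386 = 2^( - 1)*71^1*193^( - 1 ) 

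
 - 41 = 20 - 61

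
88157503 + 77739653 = 165897156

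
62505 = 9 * 6945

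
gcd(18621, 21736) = 1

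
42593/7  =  6084  +  5/7=6084.71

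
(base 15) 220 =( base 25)j5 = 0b111100000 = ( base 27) HL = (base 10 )480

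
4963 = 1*4963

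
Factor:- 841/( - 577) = 29^2*577^( - 1 )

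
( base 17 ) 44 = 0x48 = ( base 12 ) 60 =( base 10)72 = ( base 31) 2a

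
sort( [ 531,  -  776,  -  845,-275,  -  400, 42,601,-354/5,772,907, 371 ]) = [ - 845, - 776,-400, - 275,  -  354/5,42 , 371,531 , 601,772 , 907 ] 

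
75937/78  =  973 + 43/78 =973.55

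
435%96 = 51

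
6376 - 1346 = 5030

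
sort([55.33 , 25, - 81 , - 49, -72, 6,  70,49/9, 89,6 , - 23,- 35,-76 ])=[ - 81,- 76, - 72,  -  49, - 35, - 23, 49/9,6, 6,25,55.33,70 , 89 ]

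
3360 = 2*1680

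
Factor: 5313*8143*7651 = 3^1 * 7^2*11^1*17^1* 23^1* 479^1*1093^1 =331011020109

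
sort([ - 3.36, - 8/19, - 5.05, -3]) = [ - 5.05 , - 3.36 , - 3, - 8/19 ]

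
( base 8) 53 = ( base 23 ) 1k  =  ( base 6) 111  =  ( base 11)3a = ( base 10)43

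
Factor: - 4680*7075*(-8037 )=266113107000 = 2^3*3^4*5^3*13^1*19^1*47^1*283^1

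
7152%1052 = 840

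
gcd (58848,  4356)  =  12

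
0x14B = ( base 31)AL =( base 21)fg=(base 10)331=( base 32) ab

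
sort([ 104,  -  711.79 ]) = [ -711.79,104 ] 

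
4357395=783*5565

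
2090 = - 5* ( - 418 )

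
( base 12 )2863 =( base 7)16440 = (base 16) 124b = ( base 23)8je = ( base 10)4683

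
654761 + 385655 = 1040416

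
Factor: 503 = 503^1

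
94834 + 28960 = 123794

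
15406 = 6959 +8447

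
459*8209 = 3767931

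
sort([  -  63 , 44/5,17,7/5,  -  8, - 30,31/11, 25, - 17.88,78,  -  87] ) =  [-87, - 63, - 30,  -  17.88, - 8,7/5, 31/11 , 44/5, 17,25,78]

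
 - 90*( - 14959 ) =1346310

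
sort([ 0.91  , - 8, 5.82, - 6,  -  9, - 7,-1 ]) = [-9, - 8, - 7,-6,-1, 0.91,5.82]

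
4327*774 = 3349098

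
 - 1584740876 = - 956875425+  - 627865451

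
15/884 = 15/884 = 0.02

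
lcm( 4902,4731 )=406866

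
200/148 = 50/37 =1.35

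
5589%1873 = 1843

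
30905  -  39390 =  - 8485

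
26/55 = 26/55  =  0.47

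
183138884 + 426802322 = 609941206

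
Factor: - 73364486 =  - 2^1*13^1*17^1*  165983^1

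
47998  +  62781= 110779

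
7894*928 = 7325632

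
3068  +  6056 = 9124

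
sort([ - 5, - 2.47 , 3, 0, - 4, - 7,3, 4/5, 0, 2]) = [ - 7, - 5, - 4,-2.47 , 0  ,  0, 4/5,2,3,3]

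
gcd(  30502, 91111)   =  1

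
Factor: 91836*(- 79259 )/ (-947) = 2^2*3^2*947^ ( - 1)*2551^1 * 79259^1 = 7278829524/947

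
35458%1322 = 1086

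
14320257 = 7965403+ 6354854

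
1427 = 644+783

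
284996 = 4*71249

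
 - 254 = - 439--185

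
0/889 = 0 = 0.00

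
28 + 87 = 115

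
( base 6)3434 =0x32e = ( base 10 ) 814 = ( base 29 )s2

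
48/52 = 12/13 = 0.92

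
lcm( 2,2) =2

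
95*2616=248520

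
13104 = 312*42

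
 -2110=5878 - 7988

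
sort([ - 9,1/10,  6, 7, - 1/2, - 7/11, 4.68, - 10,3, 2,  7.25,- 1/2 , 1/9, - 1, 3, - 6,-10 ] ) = [ - 10,- 10, - 9, - 6, - 1 , - 7/11 , - 1/2, - 1/2 , 1/10,1/9, 2 , 3, 3,4.68, 6, 7 , 7.25 ] 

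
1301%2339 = 1301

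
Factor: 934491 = 3^1* 79^1*3943^1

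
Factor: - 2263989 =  - 3^1*7^1*13^1*8293^1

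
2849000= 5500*518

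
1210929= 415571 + 795358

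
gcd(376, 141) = 47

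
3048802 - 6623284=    - 3574482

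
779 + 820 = 1599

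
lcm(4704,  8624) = 51744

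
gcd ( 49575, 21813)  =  1983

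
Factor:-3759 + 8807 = 2^3*631^1 = 5048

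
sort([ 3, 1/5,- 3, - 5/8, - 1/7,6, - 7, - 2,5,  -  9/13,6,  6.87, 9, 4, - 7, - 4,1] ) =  [ - 7, - 7,- 4, - 3, - 2, - 9/13,  -  5/8, - 1/7, 1/5,1,3,4  ,  5, 6 , 6,6.87,9 ] 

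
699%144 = 123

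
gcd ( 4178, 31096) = 2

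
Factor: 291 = 3^1*97^1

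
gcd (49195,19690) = 5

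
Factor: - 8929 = - 8929^1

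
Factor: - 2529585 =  - 3^2*5^1*67^1*839^1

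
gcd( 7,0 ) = 7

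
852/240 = 71/20=3.55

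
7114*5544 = 39440016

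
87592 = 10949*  8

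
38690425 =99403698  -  60713273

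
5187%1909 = 1369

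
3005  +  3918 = 6923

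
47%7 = 5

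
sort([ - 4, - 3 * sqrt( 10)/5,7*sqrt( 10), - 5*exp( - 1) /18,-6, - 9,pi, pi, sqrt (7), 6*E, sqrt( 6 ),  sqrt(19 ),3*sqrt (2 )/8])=[ - 9, - 6, - 4, - 3*sqrt( 10)/5,  -  5*exp(- 1)/18,3 *sqrt (2)/8, sqrt(6), sqrt(7 ), pi, pi,  sqrt(19),  6 *E, 7*sqrt ( 10) ]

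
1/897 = 1/897 = 0.00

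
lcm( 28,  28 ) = 28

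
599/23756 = 599/23756 = 0.03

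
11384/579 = 11384/579 = 19.66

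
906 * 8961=8118666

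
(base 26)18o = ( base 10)908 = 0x38C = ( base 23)1gb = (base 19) 29F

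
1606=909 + 697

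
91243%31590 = 28063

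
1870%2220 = 1870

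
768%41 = 30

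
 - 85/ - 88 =85/88 =0.97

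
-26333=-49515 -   -  23182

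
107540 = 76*1415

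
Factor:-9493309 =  -7^2 *193741^1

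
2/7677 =2/7677 = 0.00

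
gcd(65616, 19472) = 16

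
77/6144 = 77/6144 = 0.01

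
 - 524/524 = - 1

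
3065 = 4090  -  1025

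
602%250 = 102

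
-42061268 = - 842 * 49954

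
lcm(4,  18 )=36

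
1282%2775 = 1282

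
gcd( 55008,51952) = 3056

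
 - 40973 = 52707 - 93680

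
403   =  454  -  51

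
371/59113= 371/59113 = 0.01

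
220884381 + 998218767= 1219103148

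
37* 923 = 34151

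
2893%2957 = 2893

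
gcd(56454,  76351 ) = 1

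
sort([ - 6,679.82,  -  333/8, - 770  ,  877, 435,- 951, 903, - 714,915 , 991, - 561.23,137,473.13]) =[ - 951, - 770 , - 714,-561.23, - 333/8, - 6,137,435,473.13, 679.82,877,903,915, 991 ] 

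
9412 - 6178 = 3234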